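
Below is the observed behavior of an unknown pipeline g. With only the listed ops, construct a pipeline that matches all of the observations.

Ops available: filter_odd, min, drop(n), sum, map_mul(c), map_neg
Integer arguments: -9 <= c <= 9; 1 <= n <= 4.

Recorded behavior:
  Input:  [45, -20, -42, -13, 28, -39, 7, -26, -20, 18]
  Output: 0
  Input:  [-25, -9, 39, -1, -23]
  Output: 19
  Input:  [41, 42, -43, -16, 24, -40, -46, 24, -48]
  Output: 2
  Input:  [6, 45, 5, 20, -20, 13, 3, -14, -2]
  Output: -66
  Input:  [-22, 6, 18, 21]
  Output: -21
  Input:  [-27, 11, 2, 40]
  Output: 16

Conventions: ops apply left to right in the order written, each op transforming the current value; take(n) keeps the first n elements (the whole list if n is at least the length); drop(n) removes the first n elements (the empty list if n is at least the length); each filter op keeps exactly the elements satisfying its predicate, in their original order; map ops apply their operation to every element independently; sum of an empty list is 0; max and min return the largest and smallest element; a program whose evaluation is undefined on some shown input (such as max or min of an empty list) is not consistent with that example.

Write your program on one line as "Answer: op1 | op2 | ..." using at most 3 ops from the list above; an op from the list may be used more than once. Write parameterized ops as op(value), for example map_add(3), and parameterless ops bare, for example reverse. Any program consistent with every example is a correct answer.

filter_odd | map_neg | sum

Check, running the answer program on each example:
  [45, -20, -42, -13, 28, -39, 7, -26, -20, 18] -> [45, -13, -39, 7] -> [-45, 13, 39, -7] -> 0
  [-25, -9, 39, -1, -23] -> [-25, -9, 39, -1, -23] -> [25, 9, -39, 1, 23] -> 19
  [41, 42, -43, -16, 24, -40, -46, 24, -48] -> [41, -43] -> [-41, 43] -> 2
  [6, 45, 5, 20, -20, 13, 3, -14, -2] -> [45, 5, 13, 3] -> [-45, -5, -13, -3] -> -66
  [-22, 6, 18, 21] -> [21] -> [-21] -> -21
  [-27, 11, 2, 40] -> [-27, 11] -> [27, -11] -> 16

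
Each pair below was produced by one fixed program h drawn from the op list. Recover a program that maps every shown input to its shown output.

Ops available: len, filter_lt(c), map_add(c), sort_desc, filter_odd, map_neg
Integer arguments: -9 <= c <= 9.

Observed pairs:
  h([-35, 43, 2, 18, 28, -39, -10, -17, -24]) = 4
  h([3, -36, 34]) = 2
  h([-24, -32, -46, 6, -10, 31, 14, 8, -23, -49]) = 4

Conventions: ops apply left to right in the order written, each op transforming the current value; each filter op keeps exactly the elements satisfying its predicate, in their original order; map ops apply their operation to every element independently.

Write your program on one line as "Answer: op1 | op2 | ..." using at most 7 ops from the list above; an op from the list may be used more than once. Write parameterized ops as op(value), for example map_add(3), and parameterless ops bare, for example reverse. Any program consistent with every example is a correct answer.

map_neg | sort_desc | filter_lt(1) | map_neg | sort_desc | len

Check, running the answer program on each example:
  [-35, 43, 2, 18, 28, -39, -10, -17, -24] -> [35, -43, -2, -18, -28, 39, 10, 17, 24] -> [39, 35, 24, 17, 10, -2, -18, -28, -43] -> [-2, -18, -28, -43] -> [2, 18, 28, 43] -> [43, 28, 18, 2] -> 4
  [3, -36, 34] -> [-3, 36, -34] -> [36, -3, -34] -> [-3, -34] -> [3, 34] -> [34, 3] -> 2
  [-24, -32, -46, 6, -10, 31, 14, 8, -23, -49] -> [24, 32, 46, -6, 10, -31, -14, -8, 23, 49] -> [49, 46, 32, 24, 23, 10, -6, -8, -14, -31] -> [-6, -8, -14, -31] -> [6, 8, 14, 31] -> [31, 14, 8, 6] -> 4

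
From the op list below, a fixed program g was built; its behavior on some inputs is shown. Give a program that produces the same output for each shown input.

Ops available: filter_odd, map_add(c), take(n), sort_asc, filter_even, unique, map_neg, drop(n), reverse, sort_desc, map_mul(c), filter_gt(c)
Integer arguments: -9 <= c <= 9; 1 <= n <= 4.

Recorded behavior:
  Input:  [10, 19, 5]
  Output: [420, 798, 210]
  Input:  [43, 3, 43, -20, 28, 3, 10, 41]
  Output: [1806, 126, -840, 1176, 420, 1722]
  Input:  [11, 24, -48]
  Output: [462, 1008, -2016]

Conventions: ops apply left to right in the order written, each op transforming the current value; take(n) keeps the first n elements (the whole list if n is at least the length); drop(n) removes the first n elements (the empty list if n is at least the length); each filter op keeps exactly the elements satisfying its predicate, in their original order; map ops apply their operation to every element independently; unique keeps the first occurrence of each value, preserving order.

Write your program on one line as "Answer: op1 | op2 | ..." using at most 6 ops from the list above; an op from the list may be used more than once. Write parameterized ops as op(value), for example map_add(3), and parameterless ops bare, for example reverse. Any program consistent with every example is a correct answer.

map_neg | map_mul(6) | unique | map_neg | map_mul(7)

Check, running the answer program on each example:
  [10, 19, 5] -> [-10, -19, -5] -> [-60, -114, -30] -> [-60, -114, -30] -> [60, 114, 30] -> [420, 798, 210]
  [43, 3, 43, -20, 28, 3, 10, 41] -> [-43, -3, -43, 20, -28, -3, -10, -41] -> [-258, -18, -258, 120, -168, -18, -60, -246] -> [-258, -18, 120, -168, -60, -246] -> [258, 18, -120, 168, 60, 246] -> [1806, 126, -840, 1176, 420, 1722]
  [11, 24, -48] -> [-11, -24, 48] -> [-66, -144, 288] -> [-66, -144, 288] -> [66, 144, -288] -> [462, 1008, -2016]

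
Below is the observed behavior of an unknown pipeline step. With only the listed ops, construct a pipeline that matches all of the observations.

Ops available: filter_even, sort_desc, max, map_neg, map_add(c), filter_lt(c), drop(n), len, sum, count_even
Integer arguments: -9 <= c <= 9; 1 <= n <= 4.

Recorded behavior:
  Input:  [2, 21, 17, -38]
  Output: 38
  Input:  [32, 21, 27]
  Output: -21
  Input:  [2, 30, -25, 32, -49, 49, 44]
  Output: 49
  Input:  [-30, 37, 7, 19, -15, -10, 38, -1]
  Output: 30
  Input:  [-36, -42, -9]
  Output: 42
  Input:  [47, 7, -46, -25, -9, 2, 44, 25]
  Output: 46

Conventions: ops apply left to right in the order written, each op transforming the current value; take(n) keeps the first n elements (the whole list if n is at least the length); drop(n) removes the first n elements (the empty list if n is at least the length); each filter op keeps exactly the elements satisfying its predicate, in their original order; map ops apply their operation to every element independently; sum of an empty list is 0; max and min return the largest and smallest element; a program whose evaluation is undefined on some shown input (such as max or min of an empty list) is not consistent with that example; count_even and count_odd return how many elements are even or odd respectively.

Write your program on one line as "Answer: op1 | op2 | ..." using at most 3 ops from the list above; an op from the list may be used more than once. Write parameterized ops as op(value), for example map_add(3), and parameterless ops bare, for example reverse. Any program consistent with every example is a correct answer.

map_neg | max

Check, running the answer program on each example:
  [2, 21, 17, -38] -> [-2, -21, -17, 38] -> 38
  [32, 21, 27] -> [-32, -21, -27] -> -21
  [2, 30, -25, 32, -49, 49, 44] -> [-2, -30, 25, -32, 49, -49, -44] -> 49
  [-30, 37, 7, 19, -15, -10, 38, -1] -> [30, -37, -7, -19, 15, 10, -38, 1] -> 30
  [-36, -42, -9] -> [36, 42, 9] -> 42
  [47, 7, -46, -25, -9, 2, 44, 25] -> [-47, -7, 46, 25, 9, -2, -44, -25] -> 46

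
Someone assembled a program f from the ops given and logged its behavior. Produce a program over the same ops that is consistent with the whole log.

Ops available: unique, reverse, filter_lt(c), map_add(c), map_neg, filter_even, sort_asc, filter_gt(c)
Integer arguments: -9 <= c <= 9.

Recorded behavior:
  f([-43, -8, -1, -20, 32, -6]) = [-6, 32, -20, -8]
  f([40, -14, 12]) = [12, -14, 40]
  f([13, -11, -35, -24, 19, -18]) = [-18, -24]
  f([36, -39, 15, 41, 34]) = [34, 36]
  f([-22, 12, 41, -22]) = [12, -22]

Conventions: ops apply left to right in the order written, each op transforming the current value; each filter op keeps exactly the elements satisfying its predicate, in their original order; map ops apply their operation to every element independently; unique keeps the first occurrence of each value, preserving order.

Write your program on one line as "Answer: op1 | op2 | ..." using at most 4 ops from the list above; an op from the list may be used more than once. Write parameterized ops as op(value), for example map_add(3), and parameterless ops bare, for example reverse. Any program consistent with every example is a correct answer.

unique | filter_even | reverse

Check, running the answer program on each example:
  [-43, -8, -1, -20, 32, -6] -> [-43, -8, -1, -20, 32, -6] -> [-8, -20, 32, -6] -> [-6, 32, -20, -8]
  [40, -14, 12] -> [40, -14, 12] -> [40, -14, 12] -> [12, -14, 40]
  [13, -11, -35, -24, 19, -18] -> [13, -11, -35, -24, 19, -18] -> [-24, -18] -> [-18, -24]
  [36, -39, 15, 41, 34] -> [36, -39, 15, 41, 34] -> [36, 34] -> [34, 36]
  [-22, 12, 41, -22] -> [-22, 12, 41] -> [-22, 12] -> [12, -22]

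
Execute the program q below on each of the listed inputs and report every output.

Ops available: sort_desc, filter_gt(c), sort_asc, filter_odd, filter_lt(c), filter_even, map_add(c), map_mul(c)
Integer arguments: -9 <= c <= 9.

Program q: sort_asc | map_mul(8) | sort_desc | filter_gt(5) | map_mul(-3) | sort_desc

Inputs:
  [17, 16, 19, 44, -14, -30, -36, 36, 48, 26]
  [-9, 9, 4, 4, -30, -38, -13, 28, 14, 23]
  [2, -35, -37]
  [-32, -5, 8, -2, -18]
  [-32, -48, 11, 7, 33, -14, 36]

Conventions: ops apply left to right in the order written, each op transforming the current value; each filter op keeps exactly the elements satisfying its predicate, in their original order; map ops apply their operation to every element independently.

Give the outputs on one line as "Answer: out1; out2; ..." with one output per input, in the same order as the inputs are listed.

Execution, op by op:
  [17, 16, 19, 44, -14, -30, -36, 36, 48, 26] -> [-36, -30, -14, 16, 17, 19, 26, 36, 44, 48] -> [-288, -240, -112, 128, 136, 152, 208, 288, 352, 384] -> [384, 352, 288, 208, 152, 136, 128, -112, -240, -288] -> [384, 352, 288, 208, 152, 136, 128] -> [-1152, -1056, -864, -624, -456, -408, -384] -> [-384, -408, -456, -624, -864, -1056, -1152]
  [-9, 9, 4, 4, -30, -38, -13, 28, 14, 23] -> [-38, -30, -13, -9, 4, 4, 9, 14, 23, 28] -> [-304, -240, -104, -72, 32, 32, 72, 112, 184, 224] -> [224, 184, 112, 72, 32, 32, -72, -104, -240, -304] -> [224, 184, 112, 72, 32, 32] -> [-672, -552, -336, -216, -96, -96] -> [-96, -96, -216, -336, -552, -672]
  [2, -35, -37] -> [-37, -35, 2] -> [-296, -280, 16] -> [16, -280, -296] -> [16] -> [-48] -> [-48]
  [-32, -5, 8, -2, -18] -> [-32, -18, -5, -2, 8] -> [-256, -144, -40, -16, 64] -> [64, -16, -40, -144, -256] -> [64] -> [-192] -> [-192]
  [-32, -48, 11, 7, 33, -14, 36] -> [-48, -32, -14, 7, 11, 33, 36] -> [-384, -256, -112, 56, 88, 264, 288] -> [288, 264, 88, 56, -112, -256, -384] -> [288, 264, 88, 56] -> [-864, -792, -264, -168] -> [-168, -264, -792, -864]

[-384, -408, -456, -624, -864, -1056, -1152]; [-96, -96, -216, -336, -552, -672]; [-48]; [-192]; [-168, -264, -792, -864]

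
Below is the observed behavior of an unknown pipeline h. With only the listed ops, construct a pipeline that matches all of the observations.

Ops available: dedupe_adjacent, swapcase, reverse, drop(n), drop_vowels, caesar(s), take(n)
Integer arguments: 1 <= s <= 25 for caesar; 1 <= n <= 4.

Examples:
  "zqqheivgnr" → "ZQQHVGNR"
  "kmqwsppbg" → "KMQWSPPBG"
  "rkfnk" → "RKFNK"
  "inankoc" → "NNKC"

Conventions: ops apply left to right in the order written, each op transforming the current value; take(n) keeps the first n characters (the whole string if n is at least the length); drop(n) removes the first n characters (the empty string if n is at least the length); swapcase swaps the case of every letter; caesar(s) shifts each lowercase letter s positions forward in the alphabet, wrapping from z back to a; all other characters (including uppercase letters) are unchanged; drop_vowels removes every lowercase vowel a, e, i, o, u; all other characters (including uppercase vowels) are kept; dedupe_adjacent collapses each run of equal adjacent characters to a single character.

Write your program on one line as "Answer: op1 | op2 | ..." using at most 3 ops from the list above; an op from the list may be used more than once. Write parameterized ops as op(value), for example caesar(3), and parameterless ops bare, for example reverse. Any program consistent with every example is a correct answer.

drop_vowels | swapcase

Check, running the answer program on each example:
  "zqqheivgnr" -> "zqqhvgnr" -> "ZQQHVGNR"
  "kmqwsppbg" -> "kmqwsppbg" -> "KMQWSPPBG"
  "rkfnk" -> "rkfnk" -> "RKFNK"
  "inankoc" -> "nnkc" -> "NNKC"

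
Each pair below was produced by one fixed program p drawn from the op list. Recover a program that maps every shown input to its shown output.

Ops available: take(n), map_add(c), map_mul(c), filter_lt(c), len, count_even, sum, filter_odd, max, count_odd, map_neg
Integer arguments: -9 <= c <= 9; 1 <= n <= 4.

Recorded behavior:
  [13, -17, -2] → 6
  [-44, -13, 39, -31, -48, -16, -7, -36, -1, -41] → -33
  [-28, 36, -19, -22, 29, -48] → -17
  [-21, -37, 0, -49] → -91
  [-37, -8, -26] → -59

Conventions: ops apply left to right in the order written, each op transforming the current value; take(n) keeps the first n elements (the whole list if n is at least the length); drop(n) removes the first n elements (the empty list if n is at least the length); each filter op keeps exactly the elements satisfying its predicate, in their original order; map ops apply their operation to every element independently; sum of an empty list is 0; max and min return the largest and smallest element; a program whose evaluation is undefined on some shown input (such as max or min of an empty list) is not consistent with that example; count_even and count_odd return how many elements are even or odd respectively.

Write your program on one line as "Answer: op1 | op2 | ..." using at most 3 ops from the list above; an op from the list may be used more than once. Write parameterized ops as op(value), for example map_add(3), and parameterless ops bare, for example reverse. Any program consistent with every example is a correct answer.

map_add(4) | take(4) | sum

Check, running the answer program on each example:
  [13, -17, -2] -> [17, -13, 2] -> [17, -13, 2] -> 6
  [-44, -13, 39, -31, -48, -16, -7, -36, -1, -41] -> [-40, -9, 43, -27, -44, -12, -3, -32, 3, -37] -> [-40, -9, 43, -27] -> -33
  [-28, 36, -19, -22, 29, -48] -> [-24, 40, -15, -18, 33, -44] -> [-24, 40, -15, -18] -> -17
  [-21, -37, 0, -49] -> [-17, -33, 4, -45] -> [-17, -33, 4, -45] -> -91
  [-37, -8, -26] -> [-33, -4, -22] -> [-33, -4, -22] -> -59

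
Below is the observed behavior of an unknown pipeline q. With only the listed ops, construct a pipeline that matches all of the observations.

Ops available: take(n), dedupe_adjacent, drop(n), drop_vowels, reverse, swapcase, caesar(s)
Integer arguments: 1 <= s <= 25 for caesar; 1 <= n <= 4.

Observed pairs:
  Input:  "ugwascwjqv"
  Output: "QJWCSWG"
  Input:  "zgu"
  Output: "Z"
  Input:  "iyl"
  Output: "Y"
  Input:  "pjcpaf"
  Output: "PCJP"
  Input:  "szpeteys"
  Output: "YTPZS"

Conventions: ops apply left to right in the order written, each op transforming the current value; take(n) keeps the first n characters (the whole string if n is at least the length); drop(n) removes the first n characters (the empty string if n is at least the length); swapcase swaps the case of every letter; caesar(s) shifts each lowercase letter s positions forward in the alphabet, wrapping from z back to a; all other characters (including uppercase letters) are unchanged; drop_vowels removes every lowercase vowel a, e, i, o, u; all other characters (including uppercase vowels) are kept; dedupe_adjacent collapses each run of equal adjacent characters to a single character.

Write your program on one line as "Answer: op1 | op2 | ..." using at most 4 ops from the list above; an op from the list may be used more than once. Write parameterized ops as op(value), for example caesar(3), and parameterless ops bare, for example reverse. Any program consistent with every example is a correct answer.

reverse | drop_vowels | swapcase | drop(1)

Check, running the answer program on each example:
  "ugwascwjqv" -> "vqjwcsawgu" -> "vqjwcswg" -> "VQJWCSWG" -> "QJWCSWG"
  "zgu" -> "ugz" -> "gz" -> "GZ" -> "Z"
  "iyl" -> "lyi" -> "ly" -> "LY" -> "Y"
  "pjcpaf" -> "fapcjp" -> "fpcjp" -> "FPCJP" -> "PCJP"
  "szpeteys" -> "syetepzs" -> "sytpzs" -> "SYTPZS" -> "YTPZS"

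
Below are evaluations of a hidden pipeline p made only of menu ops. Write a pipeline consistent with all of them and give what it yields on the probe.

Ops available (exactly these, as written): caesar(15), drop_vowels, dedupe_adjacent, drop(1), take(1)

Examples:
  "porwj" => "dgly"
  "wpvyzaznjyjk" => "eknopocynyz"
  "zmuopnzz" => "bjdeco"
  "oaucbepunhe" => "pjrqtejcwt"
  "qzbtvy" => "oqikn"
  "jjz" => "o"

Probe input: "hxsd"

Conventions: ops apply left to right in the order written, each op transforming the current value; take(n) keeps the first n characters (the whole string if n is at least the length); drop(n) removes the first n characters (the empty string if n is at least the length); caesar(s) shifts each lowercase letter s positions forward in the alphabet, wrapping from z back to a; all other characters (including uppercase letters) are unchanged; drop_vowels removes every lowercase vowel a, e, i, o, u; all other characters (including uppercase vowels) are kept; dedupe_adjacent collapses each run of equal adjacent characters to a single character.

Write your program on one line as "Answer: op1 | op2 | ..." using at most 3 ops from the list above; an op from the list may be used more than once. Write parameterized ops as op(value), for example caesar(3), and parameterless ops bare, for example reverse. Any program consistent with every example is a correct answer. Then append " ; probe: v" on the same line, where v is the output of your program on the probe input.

dedupe_adjacent | drop(1) | caesar(15) ; probe: "mhs"

Check, running the answer program on each example:
  "porwj" -> "porwj" -> "orwj" -> "dgly"
  "wpvyzaznjyjk" -> "wpvyzaznjyjk" -> "pvyzaznjyjk" -> "eknopocynyz"
  "zmuopnzz" -> "zmuopnz" -> "muopnz" -> "bjdeco"
  "oaucbepunhe" -> "oaucbepunhe" -> "aucbepunhe" -> "pjrqtejcwt"
  "qzbtvy" -> "qzbtvy" -> "zbtvy" -> "oqikn"
  "jjz" -> "jz" -> "z" -> "o"
  probe: "hxsd" -> "hxsd" -> "xsd" -> "mhs"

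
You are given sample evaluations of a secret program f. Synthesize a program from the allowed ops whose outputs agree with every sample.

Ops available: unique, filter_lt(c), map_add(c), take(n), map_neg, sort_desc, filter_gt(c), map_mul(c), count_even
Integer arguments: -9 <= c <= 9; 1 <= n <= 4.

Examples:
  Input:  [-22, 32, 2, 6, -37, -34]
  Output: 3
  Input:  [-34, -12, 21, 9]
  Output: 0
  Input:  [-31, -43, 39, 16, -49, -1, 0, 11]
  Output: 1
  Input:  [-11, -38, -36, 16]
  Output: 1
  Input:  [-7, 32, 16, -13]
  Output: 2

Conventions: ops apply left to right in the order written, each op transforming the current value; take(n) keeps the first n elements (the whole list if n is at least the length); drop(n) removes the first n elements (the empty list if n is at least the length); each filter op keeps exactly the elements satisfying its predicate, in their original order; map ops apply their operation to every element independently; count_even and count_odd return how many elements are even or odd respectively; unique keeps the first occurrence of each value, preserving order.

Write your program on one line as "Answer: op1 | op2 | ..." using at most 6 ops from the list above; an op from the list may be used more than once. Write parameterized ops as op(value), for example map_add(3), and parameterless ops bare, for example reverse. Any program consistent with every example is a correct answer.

sort_desc | take(3) | map_neg | filter_lt(7) | map_neg | count_even

Check, running the answer program on each example:
  [-22, 32, 2, 6, -37, -34] -> [32, 6, 2, -22, -34, -37] -> [32, 6, 2] -> [-32, -6, -2] -> [-32, -6, -2] -> [32, 6, 2] -> 3
  [-34, -12, 21, 9] -> [21, 9, -12, -34] -> [21, 9, -12] -> [-21, -9, 12] -> [-21, -9] -> [21, 9] -> 0
  [-31, -43, 39, 16, -49, -1, 0, 11] -> [39, 16, 11, 0, -1, -31, -43, -49] -> [39, 16, 11] -> [-39, -16, -11] -> [-39, -16, -11] -> [39, 16, 11] -> 1
  [-11, -38, -36, 16] -> [16, -11, -36, -38] -> [16, -11, -36] -> [-16, 11, 36] -> [-16] -> [16] -> 1
  [-7, 32, 16, -13] -> [32, 16, -7, -13] -> [32, 16, -7] -> [-32, -16, 7] -> [-32, -16] -> [32, 16] -> 2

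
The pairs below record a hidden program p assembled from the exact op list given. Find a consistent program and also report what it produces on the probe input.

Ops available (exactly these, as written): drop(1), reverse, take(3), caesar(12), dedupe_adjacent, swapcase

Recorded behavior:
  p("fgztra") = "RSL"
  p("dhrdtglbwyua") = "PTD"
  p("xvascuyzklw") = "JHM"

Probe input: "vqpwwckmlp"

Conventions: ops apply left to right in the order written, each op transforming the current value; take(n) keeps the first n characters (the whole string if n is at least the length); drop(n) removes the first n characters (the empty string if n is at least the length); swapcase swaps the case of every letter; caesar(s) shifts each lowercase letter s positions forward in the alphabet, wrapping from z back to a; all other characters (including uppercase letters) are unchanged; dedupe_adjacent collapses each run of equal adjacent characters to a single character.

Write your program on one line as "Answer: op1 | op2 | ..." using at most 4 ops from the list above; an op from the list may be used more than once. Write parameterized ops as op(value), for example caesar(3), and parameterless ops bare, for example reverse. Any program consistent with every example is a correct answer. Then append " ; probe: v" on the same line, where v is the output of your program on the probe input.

caesar(12) | swapcase | take(3) ; probe: "HCB"

Check, running the answer program on each example:
  "fgztra" -> "rslfdm" -> "RSLFDM" -> "RSL"
  "dhrdtglbwyua" -> "ptdpfsxnikgm" -> "PTDPFSXNIKGM" -> "PTD"
  "xvascuyzklw" -> "jhmeogklwxi" -> "JHMEOGKLWXI" -> "JHM"
  probe: "vqpwwckmlp" -> "hcbiiowyxb" -> "HCBIIOWYXB" -> "HCB"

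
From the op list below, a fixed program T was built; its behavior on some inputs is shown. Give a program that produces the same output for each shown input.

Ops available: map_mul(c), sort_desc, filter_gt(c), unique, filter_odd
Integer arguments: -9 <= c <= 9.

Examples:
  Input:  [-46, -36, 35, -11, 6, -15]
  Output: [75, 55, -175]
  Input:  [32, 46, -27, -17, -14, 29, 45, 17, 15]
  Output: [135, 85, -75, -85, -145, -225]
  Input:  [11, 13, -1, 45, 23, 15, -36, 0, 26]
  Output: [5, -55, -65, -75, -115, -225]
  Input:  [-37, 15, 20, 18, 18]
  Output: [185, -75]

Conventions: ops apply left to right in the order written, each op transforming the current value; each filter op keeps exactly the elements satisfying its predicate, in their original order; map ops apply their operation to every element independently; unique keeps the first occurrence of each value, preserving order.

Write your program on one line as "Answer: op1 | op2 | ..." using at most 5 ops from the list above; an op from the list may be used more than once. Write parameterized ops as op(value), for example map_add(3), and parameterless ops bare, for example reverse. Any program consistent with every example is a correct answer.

sort_desc | map_mul(-5) | unique | sort_desc | filter_odd

Check, running the answer program on each example:
  [-46, -36, 35, -11, 6, -15] -> [35, 6, -11, -15, -36, -46] -> [-175, -30, 55, 75, 180, 230] -> [-175, -30, 55, 75, 180, 230] -> [230, 180, 75, 55, -30, -175] -> [75, 55, -175]
  [32, 46, -27, -17, -14, 29, 45, 17, 15] -> [46, 45, 32, 29, 17, 15, -14, -17, -27] -> [-230, -225, -160, -145, -85, -75, 70, 85, 135] -> [-230, -225, -160, -145, -85, -75, 70, 85, 135] -> [135, 85, 70, -75, -85, -145, -160, -225, -230] -> [135, 85, -75, -85, -145, -225]
  [11, 13, -1, 45, 23, 15, -36, 0, 26] -> [45, 26, 23, 15, 13, 11, 0, -1, -36] -> [-225, -130, -115, -75, -65, -55, 0, 5, 180] -> [-225, -130, -115, -75, -65, -55, 0, 5, 180] -> [180, 5, 0, -55, -65, -75, -115, -130, -225] -> [5, -55, -65, -75, -115, -225]
  [-37, 15, 20, 18, 18] -> [20, 18, 18, 15, -37] -> [-100, -90, -90, -75, 185] -> [-100, -90, -75, 185] -> [185, -75, -90, -100] -> [185, -75]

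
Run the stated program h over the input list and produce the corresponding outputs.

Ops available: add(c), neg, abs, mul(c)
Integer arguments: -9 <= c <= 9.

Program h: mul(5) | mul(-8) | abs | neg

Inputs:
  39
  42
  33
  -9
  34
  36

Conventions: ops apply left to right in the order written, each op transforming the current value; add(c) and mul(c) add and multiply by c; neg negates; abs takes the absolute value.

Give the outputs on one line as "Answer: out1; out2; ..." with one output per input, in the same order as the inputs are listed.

Execution, op by op:
  39 -> 195 -> -1560 -> 1560 -> -1560
  42 -> 210 -> -1680 -> 1680 -> -1680
  33 -> 165 -> -1320 -> 1320 -> -1320
  -9 -> -45 -> 360 -> 360 -> -360
  34 -> 170 -> -1360 -> 1360 -> -1360
  36 -> 180 -> -1440 -> 1440 -> -1440

-1560; -1680; -1320; -360; -1360; -1440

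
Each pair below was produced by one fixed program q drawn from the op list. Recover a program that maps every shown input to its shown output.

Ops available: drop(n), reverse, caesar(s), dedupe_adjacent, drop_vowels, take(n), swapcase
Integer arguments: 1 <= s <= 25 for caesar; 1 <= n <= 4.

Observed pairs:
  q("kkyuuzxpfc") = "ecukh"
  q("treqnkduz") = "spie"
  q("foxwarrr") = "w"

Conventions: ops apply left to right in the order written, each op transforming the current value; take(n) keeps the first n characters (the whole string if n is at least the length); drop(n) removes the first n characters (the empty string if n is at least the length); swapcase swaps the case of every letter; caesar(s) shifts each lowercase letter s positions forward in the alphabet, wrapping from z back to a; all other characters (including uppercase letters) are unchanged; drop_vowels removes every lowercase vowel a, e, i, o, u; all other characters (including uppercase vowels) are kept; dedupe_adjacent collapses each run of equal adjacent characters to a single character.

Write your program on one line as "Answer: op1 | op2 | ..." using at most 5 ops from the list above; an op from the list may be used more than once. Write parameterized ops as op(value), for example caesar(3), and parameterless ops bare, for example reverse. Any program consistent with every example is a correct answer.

drop(4) | drop_vowels | dedupe_adjacent | caesar(5)

Check, running the answer program on each example:
  "kkyuuzxpfc" -> "uzxpfc" -> "zxpfc" -> "zxpfc" -> "ecukh"
  "treqnkduz" -> "nkduz" -> "nkdz" -> "nkdz" -> "spie"
  "foxwarrr" -> "arrr" -> "rrr" -> "r" -> "w"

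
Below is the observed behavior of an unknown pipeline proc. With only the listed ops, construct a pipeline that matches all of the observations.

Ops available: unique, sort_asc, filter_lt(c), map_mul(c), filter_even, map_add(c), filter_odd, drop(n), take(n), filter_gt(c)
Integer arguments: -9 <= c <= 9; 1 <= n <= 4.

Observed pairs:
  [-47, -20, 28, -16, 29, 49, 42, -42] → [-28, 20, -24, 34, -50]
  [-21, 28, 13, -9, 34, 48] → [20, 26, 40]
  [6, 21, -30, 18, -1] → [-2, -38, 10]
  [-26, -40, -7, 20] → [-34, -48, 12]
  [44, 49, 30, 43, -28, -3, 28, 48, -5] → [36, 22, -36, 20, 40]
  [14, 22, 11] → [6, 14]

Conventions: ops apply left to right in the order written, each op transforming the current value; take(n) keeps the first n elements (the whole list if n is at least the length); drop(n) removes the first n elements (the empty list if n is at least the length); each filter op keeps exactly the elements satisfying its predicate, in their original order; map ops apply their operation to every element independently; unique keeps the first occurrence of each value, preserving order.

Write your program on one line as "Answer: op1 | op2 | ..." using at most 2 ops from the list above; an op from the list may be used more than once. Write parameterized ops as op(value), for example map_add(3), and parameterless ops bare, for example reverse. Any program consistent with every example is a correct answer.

map_add(-8) | filter_even

Check, running the answer program on each example:
  [-47, -20, 28, -16, 29, 49, 42, -42] -> [-55, -28, 20, -24, 21, 41, 34, -50] -> [-28, 20, -24, 34, -50]
  [-21, 28, 13, -9, 34, 48] -> [-29, 20, 5, -17, 26, 40] -> [20, 26, 40]
  [6, 21, -30, 18, -1] -> [-2, 13, -38, 10, -9] -> [-2, -38, 10]
  [-26, -40, -7, 20] -> [-34, -48, -15, 12] -> [-34, -48, 12]
  [44, 49, 30, 43, -28, -3, 28, 48, -5] -> [36, 41, 22, 35, -36, -11, 20, 40, -13] -> [36, 22, -36, 20, 40]
  [14, 22, 11] -> [6, 14, 3] -> [6, 14]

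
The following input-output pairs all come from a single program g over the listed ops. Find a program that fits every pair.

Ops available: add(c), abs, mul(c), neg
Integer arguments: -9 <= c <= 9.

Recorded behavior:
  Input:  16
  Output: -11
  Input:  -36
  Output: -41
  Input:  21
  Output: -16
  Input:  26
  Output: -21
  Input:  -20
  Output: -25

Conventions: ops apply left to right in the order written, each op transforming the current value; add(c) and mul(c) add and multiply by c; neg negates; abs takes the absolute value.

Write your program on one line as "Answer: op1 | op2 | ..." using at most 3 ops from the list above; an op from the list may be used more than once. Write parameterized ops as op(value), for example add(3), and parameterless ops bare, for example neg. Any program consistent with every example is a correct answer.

add(-5) | abs | neg

Check, running the answer program on each example:
  16 -> 11 -> 11 -> -11
  -36 -> -41 -> 41 -> -41
  21 -> 16 -> 16 -> -16
  26 -> 21 -> 21 -> -21
  -20 -> -25 -> 25 -> -25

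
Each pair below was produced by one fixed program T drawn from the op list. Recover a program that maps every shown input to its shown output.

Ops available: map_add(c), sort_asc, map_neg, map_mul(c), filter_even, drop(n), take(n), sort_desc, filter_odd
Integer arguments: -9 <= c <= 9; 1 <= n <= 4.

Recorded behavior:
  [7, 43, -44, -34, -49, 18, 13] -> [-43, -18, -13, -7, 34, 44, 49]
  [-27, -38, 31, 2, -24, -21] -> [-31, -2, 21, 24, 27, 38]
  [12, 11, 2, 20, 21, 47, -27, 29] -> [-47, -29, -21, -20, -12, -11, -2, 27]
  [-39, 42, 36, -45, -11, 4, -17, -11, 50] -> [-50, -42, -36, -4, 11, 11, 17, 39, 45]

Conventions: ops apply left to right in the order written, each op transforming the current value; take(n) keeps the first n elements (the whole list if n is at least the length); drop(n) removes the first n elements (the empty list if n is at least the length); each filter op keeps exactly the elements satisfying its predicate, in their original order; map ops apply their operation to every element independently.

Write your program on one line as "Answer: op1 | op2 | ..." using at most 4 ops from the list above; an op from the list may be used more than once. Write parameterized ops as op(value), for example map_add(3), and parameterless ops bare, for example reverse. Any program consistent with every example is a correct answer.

sort_asc | map_neg | sort_asc

Check, running the answer program on each example:
  [7, 43, -44, -34, -49, 18, 13] -> [-49, -44, -34, 7, 13, 18, 43] -> [49, 44, 34, -7, -13, -18, -43] -> [-43, -18, -13, -7, 34, 44, 49]
  [-27, -38, 31, 2, -24, -21] -> [-38, -27, -24, -21, 2, 31] -> [38, 27, 24, 21, -2, -31] -> [-31, -2, 21, 24, 27, 38]
  [12, 11, 2, 20, 21, 47, -27, 29] -> [-27, 2, 11, 12, 20, 21, 29, 47] -> [27, -2, -11, -12, -20, -21, -29, -47] -> [-47, -29, -21, -20, -12, -11, -2, 27]
  [-39, 42, 36, -45, -11, 4, -17, -11, 50] -> [-45, -39, -17, -11, -11, 4, 36, 42, 50] -> [45, 39, 17, 11, 11, -4, -36, -42, -50] -> [-50, -42, -36, -4, 11, 11, 17, 39, 45]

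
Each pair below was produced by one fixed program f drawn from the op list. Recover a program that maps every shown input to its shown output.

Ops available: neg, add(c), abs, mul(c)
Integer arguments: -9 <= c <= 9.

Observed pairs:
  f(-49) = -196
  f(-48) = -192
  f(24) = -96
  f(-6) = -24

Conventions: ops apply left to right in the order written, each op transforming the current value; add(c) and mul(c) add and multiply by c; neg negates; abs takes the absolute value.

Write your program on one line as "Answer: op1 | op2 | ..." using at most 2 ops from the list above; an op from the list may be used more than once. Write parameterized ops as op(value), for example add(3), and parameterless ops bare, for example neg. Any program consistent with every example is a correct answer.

abs | mul(-4)

Check, running the answer program on each example:
  -49 -> 49 -> -196
  -48 -> 48 -> -192
  24 -> 24 -> -96
  -6 -> 6 -> -24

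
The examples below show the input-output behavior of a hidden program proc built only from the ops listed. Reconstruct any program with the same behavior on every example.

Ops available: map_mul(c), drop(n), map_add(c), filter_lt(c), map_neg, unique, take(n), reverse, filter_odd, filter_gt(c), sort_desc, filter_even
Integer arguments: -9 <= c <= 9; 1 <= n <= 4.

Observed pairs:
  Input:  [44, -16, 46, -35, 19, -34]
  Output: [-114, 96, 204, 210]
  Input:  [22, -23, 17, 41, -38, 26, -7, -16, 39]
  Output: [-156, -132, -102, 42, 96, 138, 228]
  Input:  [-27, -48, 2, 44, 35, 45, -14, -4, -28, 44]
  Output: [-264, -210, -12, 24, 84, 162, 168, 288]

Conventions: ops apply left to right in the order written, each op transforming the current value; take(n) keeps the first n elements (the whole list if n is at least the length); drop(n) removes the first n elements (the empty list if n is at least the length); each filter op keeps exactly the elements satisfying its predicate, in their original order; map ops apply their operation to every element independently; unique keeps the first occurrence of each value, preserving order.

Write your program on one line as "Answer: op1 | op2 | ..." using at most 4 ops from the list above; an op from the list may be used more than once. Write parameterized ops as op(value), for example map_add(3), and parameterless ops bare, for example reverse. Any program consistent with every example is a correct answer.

sort_desc | drop(2) | map_mul(-6)

Check, running the answer program on each example:
  [44, -16, 46, -35, 19, -34] -> [46, 44, 19, -16, -34, -35] -> [19, -16, -34, -35] -> [-114, 96, 204, 210]
  [22, -23, 17, 41, -38, 26, -7, -16, 39] -> [41, 39, 26, 22, 17, -7, -16, -23, -38] -> [26, 22, 17, -7, -16, -23, -38] -> [-156, -132, -102, 42, 96, 138, 228]
  [-27, -48, 2, 44, 35, 45, -14, -4, -28, 44] -> [45, 44, 44, 35, 2, -4, -14, -27, -28, -48] -> [44, 35, 2, -4, -14, -27, -28, -48] -> [-264, -210, -12, 24, 84, 162, 168, 288]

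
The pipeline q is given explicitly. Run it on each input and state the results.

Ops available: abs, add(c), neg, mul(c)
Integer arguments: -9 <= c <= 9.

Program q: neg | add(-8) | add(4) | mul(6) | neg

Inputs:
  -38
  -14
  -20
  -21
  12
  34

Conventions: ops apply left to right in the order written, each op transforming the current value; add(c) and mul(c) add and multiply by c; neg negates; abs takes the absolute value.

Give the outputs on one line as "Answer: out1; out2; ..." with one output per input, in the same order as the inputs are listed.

Execution, op by op:
  -38 -> 38 -> 30 -> 34 -> 204 -> -204
  -14 -> 14 -> 6 -> 10 -> 60 -> -60
  -20 -> 20 -> 12 -> 16 -> 96 -> -96
  -21 -> 21 -> 13 -> 17 -> 102 -> -102
  12 -> -12 -> -20 -> -16 -> -96 -> 96
  34 -> -34 -> -42 -> -38 -> -228 -> 228

-204; -60; -96; -102; 96; 228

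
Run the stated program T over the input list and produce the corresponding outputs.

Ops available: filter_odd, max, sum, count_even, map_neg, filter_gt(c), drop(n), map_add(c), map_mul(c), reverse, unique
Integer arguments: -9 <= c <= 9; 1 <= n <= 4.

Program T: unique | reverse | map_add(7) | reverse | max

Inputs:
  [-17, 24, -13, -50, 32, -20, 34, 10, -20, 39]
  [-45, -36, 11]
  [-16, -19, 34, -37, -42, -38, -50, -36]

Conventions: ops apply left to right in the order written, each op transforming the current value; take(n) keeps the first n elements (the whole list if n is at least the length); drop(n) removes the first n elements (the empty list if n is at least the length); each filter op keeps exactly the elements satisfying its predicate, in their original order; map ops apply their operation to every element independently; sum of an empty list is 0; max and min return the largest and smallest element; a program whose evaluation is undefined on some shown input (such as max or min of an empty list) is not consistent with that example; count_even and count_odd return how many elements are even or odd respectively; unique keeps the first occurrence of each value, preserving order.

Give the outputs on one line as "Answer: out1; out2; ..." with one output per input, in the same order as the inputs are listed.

46; 18; 41

Execution, op by op:
  [-17, 24, -13, -50, 32, -20, 34, 10, -20, 39] -> [-17, 24, -13, -50, 32, -20, 34, 10, 39] -> [39, 10, 34, -20, 32, -50, -13, 24, -17] -> [46, 17, 41, -13, 39, -43, -6, 31, -10] -> [-10, 31, -6, -43, 39, -13, 41, 17, 46] -> 46
  [-45, -36, 11] -> [-45, -36, 11] -> [11, -36, -45] -> [18, -29, -38] -> [-38, -29, 18] -> 18
  [-16, -19, 34, -37, -42, -38, -50, -36] -> [-16, -19, 34, -37, -42, -38, -50, -36] -> [-36, -50, -38, -42, -37, 34, -19, -16] -> [-29, -43, -31, -35, -30, 41, -12, -9] -> [-9, -12, 41, -30, -35, -31, -43, -29] -> 41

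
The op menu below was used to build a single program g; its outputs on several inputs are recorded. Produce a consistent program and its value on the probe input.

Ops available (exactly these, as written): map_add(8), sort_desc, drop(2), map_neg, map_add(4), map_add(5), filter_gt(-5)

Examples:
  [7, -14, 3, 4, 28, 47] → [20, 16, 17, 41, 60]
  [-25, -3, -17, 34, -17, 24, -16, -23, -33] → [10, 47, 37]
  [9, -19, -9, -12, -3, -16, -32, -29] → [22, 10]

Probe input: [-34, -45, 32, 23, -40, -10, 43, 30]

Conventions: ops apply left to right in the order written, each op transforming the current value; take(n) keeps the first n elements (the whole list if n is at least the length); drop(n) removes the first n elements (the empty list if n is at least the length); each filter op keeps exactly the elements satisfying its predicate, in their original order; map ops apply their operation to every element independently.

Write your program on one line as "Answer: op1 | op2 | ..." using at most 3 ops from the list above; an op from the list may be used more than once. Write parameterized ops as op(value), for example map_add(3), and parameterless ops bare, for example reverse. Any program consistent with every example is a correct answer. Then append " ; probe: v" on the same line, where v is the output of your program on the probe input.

filter_gt(-5) | map_add(8) | map_add(5) ; probe: [45, 36, 56, 43]

Check, running the answer program on each example:
  [7, -14, 3, 4, 28, 47] -> [7, 3, 4, 28, 47] -> [15, 11, 12, 36, 55] -> [20, 16, 17, 41, 60]
  [-25, -3, -17, 34, -17, 24, -16, -23, -33] -> [-3, 34, 24] -> [5, 42, 32] -> [10, 47, 37]
  [9, -19, -9, -12, -3, -16, -32, -29] -> [9, -3] -> [17, 5] -> [22, 10]
  probe: [-34, -45, 32, 23, -40, -10, 43, 30] -> [32, 23, 43, 30] -> [40, 31, 51, 38] -> [45, 36, 56, 43]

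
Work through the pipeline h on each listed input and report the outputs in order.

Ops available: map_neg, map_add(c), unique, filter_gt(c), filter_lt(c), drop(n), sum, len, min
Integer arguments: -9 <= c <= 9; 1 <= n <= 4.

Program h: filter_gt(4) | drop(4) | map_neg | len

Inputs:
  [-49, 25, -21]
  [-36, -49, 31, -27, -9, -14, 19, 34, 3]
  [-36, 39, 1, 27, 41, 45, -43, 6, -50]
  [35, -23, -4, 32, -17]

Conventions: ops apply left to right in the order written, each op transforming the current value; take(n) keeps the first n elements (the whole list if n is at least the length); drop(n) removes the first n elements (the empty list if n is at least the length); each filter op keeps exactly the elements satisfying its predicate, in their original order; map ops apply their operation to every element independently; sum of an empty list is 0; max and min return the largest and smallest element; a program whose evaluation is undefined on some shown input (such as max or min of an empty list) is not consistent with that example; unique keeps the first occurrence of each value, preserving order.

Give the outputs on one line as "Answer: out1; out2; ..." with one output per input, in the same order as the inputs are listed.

0; 0; 1; 0

Execution, op by op:
  [-49, 25, -21] -> [25] -> [] -> [] -> 0
  [-36, -49, 31, -27, -9, -14, 19, 34, 3] -> [31, 19, 34] -> [] -> [] -> 0
  [-36, 39, 1, 27, 41, 45, -43, 6, -50] -> [39, 27, 41, 45, 6] -> [6] -> [-6] -> 1
  [35, -23, -4, 32, -17] -> [35, 32] -> [] -> [] -> 0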